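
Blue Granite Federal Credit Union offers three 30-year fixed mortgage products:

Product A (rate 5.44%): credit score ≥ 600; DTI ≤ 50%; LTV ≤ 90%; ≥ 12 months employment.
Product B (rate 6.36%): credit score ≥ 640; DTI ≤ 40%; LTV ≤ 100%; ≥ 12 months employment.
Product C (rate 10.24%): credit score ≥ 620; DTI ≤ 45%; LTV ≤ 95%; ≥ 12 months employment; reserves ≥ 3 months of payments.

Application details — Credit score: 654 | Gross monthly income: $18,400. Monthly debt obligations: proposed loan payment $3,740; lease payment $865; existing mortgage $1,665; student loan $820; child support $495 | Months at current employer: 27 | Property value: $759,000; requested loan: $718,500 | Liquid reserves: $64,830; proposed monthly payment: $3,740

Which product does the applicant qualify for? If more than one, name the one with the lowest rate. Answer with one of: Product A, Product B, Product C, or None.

Total debts = (3,740 + 865 + 1,665 + 820 + 495) = 7,585; DTI = 7,585/18,400 = 41.2%.
LTV = 718,500/759,000 = 94.7%.
Reserves = 64,830/3,740 = 17.3 months.
Product A: score 654 ≥ 600; DTI 41.2% ≤ 50%; LTV 94.7% > 90%; employment 27 ≥ 12 mo → does not qualify.
Product B: score 654 ≥ 640; DTI 41.2% > 40%; LTV 94.7% ≤ 100%; employment 27 ≥ 12 mo → does not qualify.
Product C: score 654 ≥ 620; DTI 41.2% ≤ 45%; LTV 94.7% ≤ 95%; employment 27 ≥ 12 mo; reserves 17.3 ≥ 3 mo → qualifies.

Product C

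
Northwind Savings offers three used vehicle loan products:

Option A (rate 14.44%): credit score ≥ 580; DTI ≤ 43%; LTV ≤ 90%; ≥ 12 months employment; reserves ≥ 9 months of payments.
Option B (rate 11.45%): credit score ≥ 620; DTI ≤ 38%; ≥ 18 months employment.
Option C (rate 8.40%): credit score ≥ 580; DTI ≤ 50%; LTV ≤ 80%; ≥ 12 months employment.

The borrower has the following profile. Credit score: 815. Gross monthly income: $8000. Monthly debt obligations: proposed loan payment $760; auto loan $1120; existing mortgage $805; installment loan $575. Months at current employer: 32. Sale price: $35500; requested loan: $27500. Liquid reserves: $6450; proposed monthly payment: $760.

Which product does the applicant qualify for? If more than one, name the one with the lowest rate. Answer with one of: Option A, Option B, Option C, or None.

Total debts = (760 + 1,120 + 805 + 575) = 3,260; DTI = 3,260/8,000 = 40.8%.
LTV = 27,500/35,500 = 77.5%.
Reserves = 6,450/760 = 8.5 months.
Option A: score 815 ≥ 580; DTI 40.8% ≤ 43%; LTV 77.5% ≤ 90%; employment 32 ≥ 12 mo; reserves 8.5 < 9 mo → does not qualify.
Option B: score 815 ≥ 620; DTI 40.8% > 38%; employment 32 ≥ 18 mo → does not qualify.
Option C: score 815 ≥ 580; DTI 40.8% ≤ 50%; LTV 77.5% ≤ 80%; employment 32 ≥ 12 mo → qualifies.

Option C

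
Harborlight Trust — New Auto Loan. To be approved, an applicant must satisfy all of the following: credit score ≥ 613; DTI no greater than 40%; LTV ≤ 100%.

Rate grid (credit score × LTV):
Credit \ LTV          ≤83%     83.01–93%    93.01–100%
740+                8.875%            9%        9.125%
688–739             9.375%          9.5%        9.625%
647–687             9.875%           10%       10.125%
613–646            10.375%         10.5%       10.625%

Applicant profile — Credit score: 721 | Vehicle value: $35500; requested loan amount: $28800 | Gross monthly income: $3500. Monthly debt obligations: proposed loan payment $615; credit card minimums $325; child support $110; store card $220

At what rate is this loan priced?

Credit score 721 ≥ 613; Total monthly debts = (615 + 325 + 110 + 220) = 1,270. DTI: 1,270 ÷ 3,500 = 36.3%, within the 40% cap
LTV = 28,800/35,500 = 81.1% ≤ 100%
Credit 721 → row 688–739; LTV 81.1% → column ≤83%. Grid cell → 9.375%.

9.375%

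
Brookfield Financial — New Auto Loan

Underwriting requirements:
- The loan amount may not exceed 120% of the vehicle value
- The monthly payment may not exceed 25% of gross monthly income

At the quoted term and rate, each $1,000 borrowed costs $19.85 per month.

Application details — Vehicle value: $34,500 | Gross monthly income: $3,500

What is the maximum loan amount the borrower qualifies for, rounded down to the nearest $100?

$41,400

Payment cap: 25% × $3,500 = $875/month.
At $19.85 per $1,000, that supports 875/19.85 × 1,000 ≈ $44,080 → $44,000.
LTV cap: 120% × $34,500 = $41,400 → $41,400.
Binding constraint: loan-to-value.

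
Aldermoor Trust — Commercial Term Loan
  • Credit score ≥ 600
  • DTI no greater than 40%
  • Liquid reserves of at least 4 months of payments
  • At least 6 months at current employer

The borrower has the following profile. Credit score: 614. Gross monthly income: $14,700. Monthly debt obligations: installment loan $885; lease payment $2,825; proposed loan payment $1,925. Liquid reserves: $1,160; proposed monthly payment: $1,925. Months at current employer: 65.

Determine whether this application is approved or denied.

Denied

Credit score 614 ≥ 600 (meets)
Total monthly debts = (885 + 2,825 + 1,925) = 5,635. Debt-to-income = 5,635/14,700 = 38.3% — meets 40% limit
Reserves: 1,160 ÷ 1,925 = 0.6 months (below 4-month minimum)
Employment 65 ≥ 6 months
Fails on reserves.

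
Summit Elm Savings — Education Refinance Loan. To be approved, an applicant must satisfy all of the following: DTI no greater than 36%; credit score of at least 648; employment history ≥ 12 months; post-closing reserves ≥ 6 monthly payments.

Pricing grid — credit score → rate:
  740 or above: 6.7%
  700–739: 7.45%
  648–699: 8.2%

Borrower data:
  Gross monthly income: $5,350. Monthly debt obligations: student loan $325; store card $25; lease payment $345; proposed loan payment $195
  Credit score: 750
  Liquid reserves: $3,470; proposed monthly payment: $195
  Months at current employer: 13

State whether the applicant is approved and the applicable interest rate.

Credit score 750 ≥ 648 (meets minimum)
Liquid reserves cover 3,470/195 = 17.8 months — ≥ 6 required
Employment 13 ≥ 12 months
Total monthly debts = (325 + 25 + 345 + 195) = 890. DTI = 890/5,350 = 16.6% ≤ 36%
All requirements met. Score 750 falls in the 740 or above tier → 6.7%.

Approved at 6.7%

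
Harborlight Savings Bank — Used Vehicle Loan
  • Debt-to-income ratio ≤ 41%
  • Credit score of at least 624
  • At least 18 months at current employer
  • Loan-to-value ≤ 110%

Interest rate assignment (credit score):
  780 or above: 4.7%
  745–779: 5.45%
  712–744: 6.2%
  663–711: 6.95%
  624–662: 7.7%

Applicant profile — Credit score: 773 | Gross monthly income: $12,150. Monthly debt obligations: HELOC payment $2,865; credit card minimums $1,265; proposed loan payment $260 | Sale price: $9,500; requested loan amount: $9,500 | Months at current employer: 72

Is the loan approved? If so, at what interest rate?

Credit score 773 ≥ 624 (meets minimum)
Total monthly debts = (2,865 + 1,265 + 260) = 4,390. Debt-to-income = 4,390/12,150 = 36.1% — meets 41% limit
Employment 72 ≥ 18 months
LTV = 9,500/9,500 = 100% ≤ 110%
All requirements met. Score 773 falls in the 745–779 tier → 5.45%.

Approved at 5.45%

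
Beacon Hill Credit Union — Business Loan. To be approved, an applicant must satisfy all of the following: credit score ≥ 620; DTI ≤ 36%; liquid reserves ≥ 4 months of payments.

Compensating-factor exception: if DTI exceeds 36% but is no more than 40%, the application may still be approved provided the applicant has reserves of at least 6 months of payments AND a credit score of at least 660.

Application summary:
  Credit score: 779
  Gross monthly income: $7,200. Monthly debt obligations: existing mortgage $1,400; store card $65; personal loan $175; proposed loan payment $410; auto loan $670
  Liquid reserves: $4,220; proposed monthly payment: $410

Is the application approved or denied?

Credit score 779 ≥ 620 (meets base)
Total debts = (1,400 + 65 + 175 + 410 + 670) = 2,720. DTI = 2,720/7,200 = 37.8% > 36% — standard DTI limit exceeded.
Reserves: 4,220 ÷ 410 = 10.3 months (meets 4-month minimum)
DTI 37.8% is within the 36%–40% exception band; checking compensating factors.
Reserves 10.3 ≥ 6 months; credit score 779 ≥ 660.
Both override conditions satisfied; DTI exception granted.

Approved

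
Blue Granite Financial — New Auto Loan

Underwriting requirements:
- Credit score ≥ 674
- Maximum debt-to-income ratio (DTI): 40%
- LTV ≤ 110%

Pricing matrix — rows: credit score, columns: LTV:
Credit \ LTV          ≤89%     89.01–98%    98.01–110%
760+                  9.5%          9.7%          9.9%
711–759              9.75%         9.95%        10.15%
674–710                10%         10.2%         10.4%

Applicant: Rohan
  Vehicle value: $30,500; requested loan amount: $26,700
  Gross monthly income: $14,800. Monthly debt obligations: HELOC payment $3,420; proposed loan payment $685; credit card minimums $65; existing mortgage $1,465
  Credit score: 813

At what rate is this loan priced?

9.5%

Credit score 813 ≥ 674; Total monthly debts = (3,420 + 685 + 65 + 1,465) = 5,635. Debt-to-income = 5,635/14,800 = 38.1% — meets 40% limit
Loan-to-value = 26,700/30,500 = 87.5% — pass (110% max)
Row: 813 falls in 760+. Column: 87.5% falls in ≤89%. Rate = 9.5%.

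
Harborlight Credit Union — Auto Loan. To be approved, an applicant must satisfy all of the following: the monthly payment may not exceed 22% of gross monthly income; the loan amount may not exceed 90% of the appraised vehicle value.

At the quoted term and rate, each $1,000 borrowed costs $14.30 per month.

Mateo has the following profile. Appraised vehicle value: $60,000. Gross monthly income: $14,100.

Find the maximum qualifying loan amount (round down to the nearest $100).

Payment cap: 22% × $14,100 = $3,102/month.
At $14.30 per $1,000, that supports 3,102/14.30 × 1,000 ≈ $216,923 → $216,900.
LTV cap: 90% × $60,000 = $54,000 → $54,000.
Binding constraint: loan-to-value.

$54,000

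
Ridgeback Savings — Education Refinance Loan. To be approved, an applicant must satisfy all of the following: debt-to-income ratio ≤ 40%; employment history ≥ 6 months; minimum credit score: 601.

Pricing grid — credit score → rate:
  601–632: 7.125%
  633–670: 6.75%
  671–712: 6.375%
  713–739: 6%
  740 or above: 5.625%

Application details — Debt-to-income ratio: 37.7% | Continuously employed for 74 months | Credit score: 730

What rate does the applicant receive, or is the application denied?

Credit score 730 ≥ 601 (meets minimum)
Employment 74 ≥ 6 months
DTI 37.7% ≤ 40%
All requirements met. Score 730 falls in the 713–739 tier → 6%.

Approved at 6%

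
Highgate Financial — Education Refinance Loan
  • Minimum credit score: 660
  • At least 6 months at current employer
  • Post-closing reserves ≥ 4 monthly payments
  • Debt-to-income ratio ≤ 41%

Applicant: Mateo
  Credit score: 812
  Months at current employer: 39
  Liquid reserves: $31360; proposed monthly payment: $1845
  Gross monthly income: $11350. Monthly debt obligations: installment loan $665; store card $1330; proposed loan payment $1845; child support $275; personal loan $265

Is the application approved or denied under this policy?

Approved

Credit score 812 ≥ 660 (meets)
Employment 39 ≥ 6 months
Reserves: 31,360 ÷ 1,845 = 17.0 months (meets 4-month minimum)
Total monthly debts = (665 + 1,330 + 1,845 + 275 + 265) = 4,380. Debt-to-income = 4,380/11,350 = 38.6% — meets 41% limit
All criteria satisfied.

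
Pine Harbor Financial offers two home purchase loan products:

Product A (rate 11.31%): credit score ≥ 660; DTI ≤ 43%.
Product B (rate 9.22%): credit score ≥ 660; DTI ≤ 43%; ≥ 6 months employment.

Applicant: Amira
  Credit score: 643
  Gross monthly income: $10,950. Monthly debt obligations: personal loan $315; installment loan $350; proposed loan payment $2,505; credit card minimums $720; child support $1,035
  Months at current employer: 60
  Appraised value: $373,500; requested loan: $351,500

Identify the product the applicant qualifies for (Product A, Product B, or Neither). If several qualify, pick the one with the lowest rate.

Total debts = (315 + 350 + 2,505 + 720 + 1,035) = 4,925; DTI = 4,925/10,950 = 45%.
LTV = 351,500/373,500 = 94.1%.
Product A: score 643 < 660; DTI 45% > 43% → does not qualify.
Product B: score 643 < 660; DTI 45% > 43%; employment 60 ≥ 6 mo → does not qualify.

Neither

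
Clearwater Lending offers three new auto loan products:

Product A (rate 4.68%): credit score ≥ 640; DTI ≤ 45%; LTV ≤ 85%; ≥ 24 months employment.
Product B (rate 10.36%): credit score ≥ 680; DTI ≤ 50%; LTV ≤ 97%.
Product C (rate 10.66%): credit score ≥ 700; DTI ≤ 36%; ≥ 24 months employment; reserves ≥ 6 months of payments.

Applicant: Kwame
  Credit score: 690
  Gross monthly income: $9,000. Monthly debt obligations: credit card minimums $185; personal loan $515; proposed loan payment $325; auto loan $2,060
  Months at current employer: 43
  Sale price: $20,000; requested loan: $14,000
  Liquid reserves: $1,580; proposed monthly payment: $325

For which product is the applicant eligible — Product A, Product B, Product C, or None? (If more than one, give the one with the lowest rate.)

Product A

Total debts = (185 + 515 + 325 + 2,060) = 3,085; DTI = 3,085/9,000 = 34.3%.
LTV = 14,000/20,000 = 70%.
Reserves = 1,580/325 = 4.9 months.
Product A: score 690 ≥ 640; DTI 34.3% ≤ 45%; LTV 70% ≤ 85%; employment 43 ≥ 24 mo → qualifies.
Product B: score 690 ≥ 680; DTI 34.3% ≤ 50%; LTV 70% ≤ 97% → qualifies.
Product C: score 690 < 700; DTI 34.3% ≤ 36%; employment 43 ≥ 24 mo; reserves 4.9 < 6 mo → does not qualify.
Qualifying: Product A, Product B. Lowest rate is 4.68% → Product A.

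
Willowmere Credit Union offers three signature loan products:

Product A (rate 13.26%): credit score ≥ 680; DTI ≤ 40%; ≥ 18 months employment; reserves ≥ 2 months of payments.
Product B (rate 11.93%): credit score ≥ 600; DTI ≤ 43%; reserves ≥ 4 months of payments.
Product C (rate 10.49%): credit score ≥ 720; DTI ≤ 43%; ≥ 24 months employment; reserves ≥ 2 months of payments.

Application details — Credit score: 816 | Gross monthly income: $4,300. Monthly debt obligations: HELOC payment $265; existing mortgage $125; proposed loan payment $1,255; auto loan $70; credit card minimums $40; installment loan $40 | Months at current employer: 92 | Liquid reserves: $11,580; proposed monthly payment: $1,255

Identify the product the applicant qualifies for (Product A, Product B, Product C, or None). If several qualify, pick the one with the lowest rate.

Product C

Total debts = (265 + 125 + 1,255 + 70 + 40 + 40) = 1,795; DTI = 1,795/4,300 = 41.7%.
Reserves = 11,580/1,255 = 9.2 months.
Product A: score 816 ≥ 680; DTI 41.7% > 40%; employment 92 ≥ 18 mo; reserves 9.2 ≥ 2 mo → does not qualify.
Product B: score 816 ≥ 600; DTI 41.7% ≤ 43%; reserves 9.2 ≥ 4 mo → qualifies.
Product C: score 816 ≥ 720; DTI 41.7% ≤ 43%; employment 92 ≥ 24 mo; reserves 9.2 ≥ 2 mo → qualifies.
Qualifying: Product B, Product C. Lowest rate is 10.49% → Product C.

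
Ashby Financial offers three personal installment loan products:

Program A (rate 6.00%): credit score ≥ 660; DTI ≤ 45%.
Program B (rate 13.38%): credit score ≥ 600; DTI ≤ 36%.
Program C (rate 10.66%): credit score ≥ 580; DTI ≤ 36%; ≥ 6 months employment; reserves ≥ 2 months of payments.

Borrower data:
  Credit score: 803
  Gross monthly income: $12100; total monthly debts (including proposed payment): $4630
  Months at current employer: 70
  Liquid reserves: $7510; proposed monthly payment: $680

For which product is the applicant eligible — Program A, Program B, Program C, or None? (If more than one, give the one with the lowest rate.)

Program A

DTI = 4,630/12,100 = 38.3%.
Reserves = 7,510/680 = 11.0 months.
Program A: score 803 ≥ 660; DTI 38.3% ≤ 45% → qualifies.
Program B: score 803 ≥ 600; DTI 38.3% > 36% → does not qualify.
Program C: score 803 ≥ 580; DTI 38.3% > 36%; employment 70 ≥ 6 mo; reserves 11.0 ≥ 2 mo → does not qualify.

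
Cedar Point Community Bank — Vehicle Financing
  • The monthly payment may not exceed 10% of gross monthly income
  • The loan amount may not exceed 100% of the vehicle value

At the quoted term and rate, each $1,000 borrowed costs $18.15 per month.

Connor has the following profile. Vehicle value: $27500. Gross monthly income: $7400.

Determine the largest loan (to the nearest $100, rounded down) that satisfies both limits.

$27,500

Payment cap: 10% × $7,400 = $740/month.
At $18.15 per $1,000, that supports 740/18.15 × 1,000 ≈ $40,771 → $40,700.
LTV cap: 100% × $27,500 = $27,500 → $27,500.
Binding constraint: loan-to-value.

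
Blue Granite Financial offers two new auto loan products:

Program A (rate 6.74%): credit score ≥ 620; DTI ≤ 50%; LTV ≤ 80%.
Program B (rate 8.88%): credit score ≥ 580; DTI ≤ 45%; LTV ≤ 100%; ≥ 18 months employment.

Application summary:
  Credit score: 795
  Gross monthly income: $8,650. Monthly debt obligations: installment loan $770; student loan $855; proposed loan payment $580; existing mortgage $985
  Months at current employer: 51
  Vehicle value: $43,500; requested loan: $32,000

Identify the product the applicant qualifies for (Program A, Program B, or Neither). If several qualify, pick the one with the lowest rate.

Program A

Total debts = (770 + 855 + 580 + 985) = 3,190; DTI = 3,190/8,650 = 36.9%.
LTV = 32,000/43,500 = 73.6%.
Program A: score 795 ≥ 620; DTI 36.9% ≤ 50%; LTV 73.6% ≤ 80% → qualifies.
Program B: score 795 ≥ 580; DTI 36.9% ≤ 45%; LTV 73.6% ≤ 100%; employment 51 ≥ 18 mo → qualifies.
Qualifying: Program A, Program B. Lowest rate is 6.74% → Program A.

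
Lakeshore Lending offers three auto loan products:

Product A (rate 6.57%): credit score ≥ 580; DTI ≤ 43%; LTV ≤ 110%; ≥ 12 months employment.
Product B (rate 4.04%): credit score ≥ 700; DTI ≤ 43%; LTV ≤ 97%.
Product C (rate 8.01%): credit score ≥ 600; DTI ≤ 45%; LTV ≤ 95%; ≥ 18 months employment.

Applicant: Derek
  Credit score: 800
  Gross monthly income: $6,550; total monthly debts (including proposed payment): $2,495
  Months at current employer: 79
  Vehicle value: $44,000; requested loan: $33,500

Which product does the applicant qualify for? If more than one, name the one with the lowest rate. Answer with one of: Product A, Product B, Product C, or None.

DTI = 2,495/6,550 = 38.1%.
LTV = 33,500/44,000 = 76.1%.
Product A: score 800 ≥ 580; DTI 38.1% ≤ 43%; LTV 76.1% ≤ 110%; employment 79 ≥ 12 mo → qualifies.
Product B: score 800 ≥ 700; DTI 38.1% ≤ 43%; LTV 76.1% ≤ 97% → qualifies.
Product C: score 800 ≥ 600; DTI 38.1% ≤ 45%; LTV 76.1% ≤ 95%; employment 79 ≥ 18 mo → qualifies.
Qualifying: Product A, Product B, Product C. Lowest rate is 4.04% → Product B.

Product B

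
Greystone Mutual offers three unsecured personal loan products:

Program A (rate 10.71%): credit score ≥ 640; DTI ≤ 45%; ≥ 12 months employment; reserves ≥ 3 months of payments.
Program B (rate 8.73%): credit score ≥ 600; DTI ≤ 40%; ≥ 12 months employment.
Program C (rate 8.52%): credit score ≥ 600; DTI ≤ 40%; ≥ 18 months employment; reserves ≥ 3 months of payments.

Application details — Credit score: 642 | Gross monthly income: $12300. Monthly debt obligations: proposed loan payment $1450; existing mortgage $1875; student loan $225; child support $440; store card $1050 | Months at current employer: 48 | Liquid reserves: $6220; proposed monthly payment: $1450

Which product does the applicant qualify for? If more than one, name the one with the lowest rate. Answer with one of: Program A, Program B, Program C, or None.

Program A

Total debts = (1,450 + 1,875 + 225 + 440 + 1,050) = 5,040; DTI = 5,040/12,300 = 41%.
Reserves = 6,220/1,450 = 4.3 months.
Program A: score 642 ≥ 640; DTI 41% ≤ 45%; employment 48 ≥ 12 mo; reserves 4.3 ≥ 3 mo → qualifies.
Program B: score 642 ≥ 600; DTI 41% > 40%; employment 48 ≥ 12 mo → does not qualify.
Program C: score 642 ≥ 600; DTI 41% > 40%; employment 48 ≥ 18 mo; reserves 4.3 ≥ 3 mo → does not qualify.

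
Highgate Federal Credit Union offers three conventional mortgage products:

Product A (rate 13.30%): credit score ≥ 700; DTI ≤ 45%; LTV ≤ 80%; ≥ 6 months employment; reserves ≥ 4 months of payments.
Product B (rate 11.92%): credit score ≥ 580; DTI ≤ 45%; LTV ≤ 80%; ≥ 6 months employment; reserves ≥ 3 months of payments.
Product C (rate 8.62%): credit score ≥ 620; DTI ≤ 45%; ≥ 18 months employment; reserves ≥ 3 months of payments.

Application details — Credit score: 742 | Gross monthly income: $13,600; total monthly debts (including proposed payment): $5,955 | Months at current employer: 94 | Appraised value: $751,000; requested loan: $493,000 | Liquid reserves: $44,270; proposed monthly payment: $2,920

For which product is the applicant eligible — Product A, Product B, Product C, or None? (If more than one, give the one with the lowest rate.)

DTI = 5,955/13,600 = 43.8%.
LTV = 493,000/751,000 = 65.6%.
Reserves = 44,270/2,920 = 15.2 months.
Product A: score 742 ≥ 700; DTI 43.8% ≤ 45%; LTV 65.6% ≤ 80%; employment 94 ≥ 6 mo; reserves 15.2 ≥ 4 mo → qualifies.
Product B: score 742 ≥ 580; DTI 43.8% ≤ 45%; LTV 65.6% ≤ 80%; employment 94 ≥ 6 mo; reserves 15.2 ≥ 3 mo → qualifies.
Product C: score 742 ≥ 620; DTI 43.8% ≤ 45%; employment 94 ≥ 18 mo; reserves 15.2 ≥ 3 mo → qualifies.
Qualifying: Product A, Product B, Product C. Lowest rate is 8.62% → Product C.

Product C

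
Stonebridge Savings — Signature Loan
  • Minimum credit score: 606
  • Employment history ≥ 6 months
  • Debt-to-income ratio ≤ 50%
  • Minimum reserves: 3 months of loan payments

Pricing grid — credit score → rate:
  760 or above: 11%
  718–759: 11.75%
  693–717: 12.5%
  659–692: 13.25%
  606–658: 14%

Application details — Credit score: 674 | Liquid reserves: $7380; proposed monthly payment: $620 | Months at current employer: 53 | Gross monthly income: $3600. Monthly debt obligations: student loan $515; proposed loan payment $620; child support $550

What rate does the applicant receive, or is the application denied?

Approved at 13.25%

Credit score 674 ≥ 606 (meets minimum)
Employment 53 ≥ 6 months
Reserves: 7,380 ÷ 620 = 11.9 months (meets 3-month minimum)
Total monthly debts = (515 + 620 + 550) = 1,685. DTI = 1,685/3,600 = 46.8% ≤ 50%
All requirements met. Score 674 falls in the 659–692 tier → 13.25%.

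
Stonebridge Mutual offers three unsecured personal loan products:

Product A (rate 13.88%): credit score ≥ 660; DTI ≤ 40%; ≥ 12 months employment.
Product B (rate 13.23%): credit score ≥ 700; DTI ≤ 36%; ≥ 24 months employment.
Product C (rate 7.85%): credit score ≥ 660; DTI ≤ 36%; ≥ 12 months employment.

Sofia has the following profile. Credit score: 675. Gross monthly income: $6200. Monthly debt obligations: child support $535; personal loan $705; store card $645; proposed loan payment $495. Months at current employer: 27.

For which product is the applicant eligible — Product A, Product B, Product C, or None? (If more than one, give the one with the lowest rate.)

Product A

Total debts = (535 + 705 + 645 + 495) = 2,380; DTI = 2,380/6,200 = 38.4%.
Product A: score 675 ≥ 660; DTI 38.4% ≤ 40%; employment 27 ≥ 12 mo → qualifies.
Product B: score 675 < 700; DTI 38.4% > 36%; employment 27 ≥ 24 mo → does not qualify.
Product C: score 675 ≥ 660; DTI 38.4% > 36%; employment 27 ≥ 12 mo → does not qualify.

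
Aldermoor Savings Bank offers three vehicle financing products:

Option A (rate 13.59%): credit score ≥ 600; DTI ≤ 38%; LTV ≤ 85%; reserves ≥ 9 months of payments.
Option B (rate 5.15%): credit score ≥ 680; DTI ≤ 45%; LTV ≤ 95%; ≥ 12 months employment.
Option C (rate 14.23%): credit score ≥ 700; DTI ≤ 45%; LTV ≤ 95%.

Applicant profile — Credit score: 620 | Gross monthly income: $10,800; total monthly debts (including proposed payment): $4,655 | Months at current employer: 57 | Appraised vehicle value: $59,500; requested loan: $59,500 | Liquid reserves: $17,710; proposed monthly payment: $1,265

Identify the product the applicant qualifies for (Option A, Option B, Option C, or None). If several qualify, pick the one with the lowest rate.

None

DTI = 4,655/10,800 = 43.1%.
LTV = 59,500/59,500 = 100%.
Reserves = 17,710/1,265 = 14.0 months.
Option A: score 620 ≥ 600; DTI 43.1% > 38%; LTV 100% > 85%; reserves 14.0 ≥ 9 mo → does not qualify.
Option B: score 620 < 680; DTI 43.1% ≤ 45%; LTV 100% > 95%; employment 57 ≥ 12 mo → does not qualify.
Option C: score 620 < 700; DTI 43.1% ≤ 45%; LTV 100% > 95% → does not qualify.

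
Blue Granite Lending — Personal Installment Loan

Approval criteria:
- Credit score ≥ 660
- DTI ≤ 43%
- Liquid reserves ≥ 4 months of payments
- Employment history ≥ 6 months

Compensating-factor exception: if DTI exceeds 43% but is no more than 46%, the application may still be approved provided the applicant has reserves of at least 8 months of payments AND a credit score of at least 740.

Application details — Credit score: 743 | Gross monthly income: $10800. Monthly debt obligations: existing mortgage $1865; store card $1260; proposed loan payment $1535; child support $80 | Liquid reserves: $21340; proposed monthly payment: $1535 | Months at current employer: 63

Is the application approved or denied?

Credit score 743 ≥ 660 (meets base)
Total debts = (1,865 + 1,260 + 1,535 + 80) = 4,740. DTI: 4,740 ÷ 10,800 = 43.9%, over the 43% base limit.
Liquid reserves cover 21,340/1,535 = 13.9 months — ≥ 4 required
Employment 63 ≥ 6 months
DTI 43.9% is within the 43%–46% exception band; checking compensating factors.
Reserves 13.9 ≥ 8 months; credit score 743 ≥ 740.
Both override conditions satisfied; DTI exception granted.

Approved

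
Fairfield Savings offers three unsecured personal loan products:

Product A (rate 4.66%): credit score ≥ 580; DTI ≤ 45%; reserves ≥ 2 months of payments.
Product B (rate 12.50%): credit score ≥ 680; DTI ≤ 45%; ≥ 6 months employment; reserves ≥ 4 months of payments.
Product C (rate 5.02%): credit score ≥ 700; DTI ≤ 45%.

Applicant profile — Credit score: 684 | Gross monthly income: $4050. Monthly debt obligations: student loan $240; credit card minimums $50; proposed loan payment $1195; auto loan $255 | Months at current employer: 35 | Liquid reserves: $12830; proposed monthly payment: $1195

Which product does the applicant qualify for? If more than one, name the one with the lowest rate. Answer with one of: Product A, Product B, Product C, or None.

Product A

Total debts = (240 + 50 + 1,195 + 255) = 1,740; DTI = 1,740/4,050 = 43%.
Reserves = 12,830/1,195 = 10.7 months.
Product A: score 684 ≥ 580; DTI 43% ≤ 45%; reserves 10.7 ≥ 2 mo → qualifies.
Product B: score 684 ≥ 680; DTI 43% ≤ 45%; employment 35 ≥ 6 mo; reserves 10.7 ≥ 4 mo → qualifies.
Product C: score 684 < 700; DTI 43% ≤ 45% → does not qualify.
Qualifying: Product A, Product B. Lowest rate is 4.66% → Product A.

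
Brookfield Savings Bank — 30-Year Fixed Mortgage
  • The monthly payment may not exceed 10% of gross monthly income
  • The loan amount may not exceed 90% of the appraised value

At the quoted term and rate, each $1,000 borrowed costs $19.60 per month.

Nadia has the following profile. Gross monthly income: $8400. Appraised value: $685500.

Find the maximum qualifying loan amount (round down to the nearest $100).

Payment cap: 10% × $8,400 = $840/month.
At $19.60 per $1,000, that supports 840/19.60 × 1,000 ≈ $42,857 → $42,800.
LTV cap: 90% × $685,500 = $616,950 → $616,900.
Binding constraint: payment-to-income.

$42,800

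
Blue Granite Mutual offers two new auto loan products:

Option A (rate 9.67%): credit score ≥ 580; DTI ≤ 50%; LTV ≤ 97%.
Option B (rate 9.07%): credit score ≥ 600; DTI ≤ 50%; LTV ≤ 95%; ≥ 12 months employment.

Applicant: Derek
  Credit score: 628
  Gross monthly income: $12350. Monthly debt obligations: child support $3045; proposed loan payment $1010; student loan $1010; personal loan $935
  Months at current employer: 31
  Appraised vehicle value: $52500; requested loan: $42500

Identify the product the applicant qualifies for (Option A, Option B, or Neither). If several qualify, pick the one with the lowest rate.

Option B

Total debts = (3,045 + 1,010 + 1,010 + 935) = 6,000; DTI = 6,000/12,350 = 48.6%.
LTV = 42,500/52,500 = 81%.
Option A: score 628 ≥ 580; DTI 48.6% ≤ 50%; LTV 81% ≤ 97% → qualifies.
Option B: score 628 ≥ 600; DTI 48.6% ≤ 50%; LTV 81% ≤ 95%; employment 31 ≥ 12 mo → qualifies.
Qualifying: Option A, Option B. Lowest rate is 9.07% → Option B.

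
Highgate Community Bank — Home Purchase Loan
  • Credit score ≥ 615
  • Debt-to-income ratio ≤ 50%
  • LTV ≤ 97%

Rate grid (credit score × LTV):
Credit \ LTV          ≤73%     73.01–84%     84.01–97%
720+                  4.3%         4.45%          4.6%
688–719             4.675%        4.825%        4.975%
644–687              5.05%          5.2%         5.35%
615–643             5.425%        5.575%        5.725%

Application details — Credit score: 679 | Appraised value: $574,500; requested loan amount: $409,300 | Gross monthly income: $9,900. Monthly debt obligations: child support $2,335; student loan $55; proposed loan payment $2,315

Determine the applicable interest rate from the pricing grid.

Credit score 679 ≥ 615; Total monthly debts = (2,335 + 55 + 2,315) = 4,705. DTI = 4,705/9,900 = 47.5% ≤ 50%
LTV: 409,300 ÷ 574,500 = 71.2%, within 97% cap
Credit 679 → row 644–687; LTV 71.2% → column ≤73%. Grid cell → 5.05%.

5.05%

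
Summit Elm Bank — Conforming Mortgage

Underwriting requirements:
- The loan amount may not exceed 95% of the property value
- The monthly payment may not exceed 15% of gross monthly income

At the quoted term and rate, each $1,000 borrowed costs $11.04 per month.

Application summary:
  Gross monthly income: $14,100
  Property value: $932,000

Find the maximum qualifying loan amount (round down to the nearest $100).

Payment cap: 15% × $14,100 = $2,115/month.
At $11.04 per $1,000, that supports 2,115/11.04 × 1,000 ≈ $191,576 → $191,500.
LTV cap: 95% × $932,000 = $885,400 → $885,400.
Binding constraint: payment-to-income.

$191,500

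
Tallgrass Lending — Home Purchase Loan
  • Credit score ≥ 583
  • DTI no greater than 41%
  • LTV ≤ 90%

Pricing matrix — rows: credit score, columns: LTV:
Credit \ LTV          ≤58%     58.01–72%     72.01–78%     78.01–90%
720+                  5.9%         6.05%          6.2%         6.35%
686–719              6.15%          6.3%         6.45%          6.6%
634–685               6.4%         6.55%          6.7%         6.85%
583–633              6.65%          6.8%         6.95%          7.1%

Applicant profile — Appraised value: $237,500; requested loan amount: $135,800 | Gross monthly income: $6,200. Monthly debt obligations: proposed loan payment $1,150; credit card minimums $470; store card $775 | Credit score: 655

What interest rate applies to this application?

Credit score 655 ≥ 583; Total monthly debts = (1,150 + 470 + 775) = 2,395. DTI = 2,395/6,200 = 38.6% ≤ 41%
LTV: 135,800 ÷ 237,500 = 57.2%, within 90% cap
Score 655 is in the 634–685 band; LTV 57.2% is in the ≤58% band → 6.4%.

6.4%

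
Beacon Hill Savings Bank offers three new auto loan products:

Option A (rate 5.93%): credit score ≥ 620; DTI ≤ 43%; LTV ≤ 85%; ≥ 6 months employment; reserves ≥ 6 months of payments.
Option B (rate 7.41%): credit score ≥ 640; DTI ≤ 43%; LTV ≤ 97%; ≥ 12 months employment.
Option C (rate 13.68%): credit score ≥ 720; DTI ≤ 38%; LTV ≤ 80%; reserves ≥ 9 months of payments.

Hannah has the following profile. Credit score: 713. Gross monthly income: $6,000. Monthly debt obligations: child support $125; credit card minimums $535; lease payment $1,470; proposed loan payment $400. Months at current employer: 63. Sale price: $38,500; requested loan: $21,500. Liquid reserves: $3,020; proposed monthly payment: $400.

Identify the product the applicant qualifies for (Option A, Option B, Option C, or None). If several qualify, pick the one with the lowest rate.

Total debts = (125 + 535 + 1,470 + 400) = 2,530; DTI = 2,530/6,000 = 42.2%.
LTV = 21,500/38,500 = 55.8%.
Reserves = 3,020/400 = 7.5 months.
Option A: score 713 ≥ 620; DTI 42.2% ≤ 43%; LTV 55.8% ≤ 85%; employment 63 ≥ 6 mo; reserves 7.5 ≥ 6 mo → qualifies.
Option B: score 713 ≥ 640; DTI 42.2% ≤ 43%; LTV 55.8% ≤ 97%; employment 63 ≥ 12 mo → qualifies.
Option C: score 713 < 720; DTI 42.2% > 38%; LTV 55.8% ≤ 80%; reserves 7.5 < 9 mo → does not qualify.
Qualifying: Option A, Option B. Lowest rate is 5.93% → Option A.

Option A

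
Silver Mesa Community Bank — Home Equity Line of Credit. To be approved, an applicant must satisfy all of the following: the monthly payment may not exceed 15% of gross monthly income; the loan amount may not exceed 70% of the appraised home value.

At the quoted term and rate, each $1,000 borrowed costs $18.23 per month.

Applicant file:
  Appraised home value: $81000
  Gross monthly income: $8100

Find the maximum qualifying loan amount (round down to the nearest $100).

$56,700

Payment cap: 15% × $8,100 = $1,215/month.
At $18.23 per $1,000, that supports 1,215/18.23 × 1,000 ≈ $66,648 → $66,600.
LTV cap: 70% × $81,000 = $56,700 → $56,700.
Binding constraint: loan-to-value.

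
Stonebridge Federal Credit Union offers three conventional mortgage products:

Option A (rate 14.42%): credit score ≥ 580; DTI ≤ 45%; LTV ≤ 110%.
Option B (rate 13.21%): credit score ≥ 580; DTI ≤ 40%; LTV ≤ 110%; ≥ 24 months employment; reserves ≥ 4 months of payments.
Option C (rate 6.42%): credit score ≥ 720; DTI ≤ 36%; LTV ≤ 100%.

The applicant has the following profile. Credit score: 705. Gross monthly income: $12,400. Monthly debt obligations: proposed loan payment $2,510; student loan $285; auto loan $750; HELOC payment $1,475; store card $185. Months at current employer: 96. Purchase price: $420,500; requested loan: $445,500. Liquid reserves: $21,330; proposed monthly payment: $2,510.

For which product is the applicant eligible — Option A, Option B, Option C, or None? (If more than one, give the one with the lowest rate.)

Total debts = (2,510 + 285 + 750 + 1,475 + 185) = 5,205; DTI = 5,205/12,400 = 42%.
LTV = 445,500/420,500 = 105.9%.
Reserves = 21,330/2,510 = 8.5 months.
Option A: score 705 ≥ 580; DTI 42% ≤ 45%; LTV 105.9% ≤ 110% → qualifies.
Option B: score 705 ≥ 580; DTI 42% > 40%; LTV 105.9% ≤ 110%; employment 96 ≥ 24 mo; reserves 8.5 ≥ 4 mo → does not qualify.
Option C: score 705 < 720; DTI 42% > 36%; LTV 105.9% > 100% → does not qualify.

Option A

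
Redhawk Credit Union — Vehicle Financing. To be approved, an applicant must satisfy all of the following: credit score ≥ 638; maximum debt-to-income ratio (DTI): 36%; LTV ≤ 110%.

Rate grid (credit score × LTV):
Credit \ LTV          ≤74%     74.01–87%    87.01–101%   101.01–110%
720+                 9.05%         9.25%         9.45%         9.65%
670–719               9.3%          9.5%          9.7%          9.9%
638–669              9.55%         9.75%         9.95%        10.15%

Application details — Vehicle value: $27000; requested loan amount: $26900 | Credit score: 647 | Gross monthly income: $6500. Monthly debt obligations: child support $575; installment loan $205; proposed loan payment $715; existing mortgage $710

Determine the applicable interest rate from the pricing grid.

9.95%

Credit score 647 ≥ 638; Total monthly debts = (575 + 205 + 715 + 710) = 2,205. DTI = 2,205/6,500 = 33.9% ≤ 36%
Loan-to-value = 26,900/27,000 = 99.6% — pass (110% max)
Credit 647 → row 638–669; LTV 99.6% → column 87.01–101%. Grid cell → 9.95%.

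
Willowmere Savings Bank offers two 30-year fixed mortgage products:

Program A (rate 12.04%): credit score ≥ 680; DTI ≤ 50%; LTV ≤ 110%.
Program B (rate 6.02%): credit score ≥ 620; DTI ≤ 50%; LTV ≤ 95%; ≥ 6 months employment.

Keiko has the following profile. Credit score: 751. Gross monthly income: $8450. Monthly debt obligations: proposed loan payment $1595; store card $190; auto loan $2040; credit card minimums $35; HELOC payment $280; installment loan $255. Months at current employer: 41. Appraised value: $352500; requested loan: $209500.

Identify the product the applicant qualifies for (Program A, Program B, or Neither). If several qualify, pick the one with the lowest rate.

Total debts = (1,595 + 190 + 2,040 + 35 + 280 + 255) = 4,395; DTI = 4,395/8,450 = 52%.
LTV = 209,500/352,500 = 59.4%.
Program A: score 751 ≥ 680; DTI 52% > 50%; LTV 59.4% ≤ 110% → does not qualify.
Program B: score 751 ≥ 620; DTI 52% > 50%; LTV 59.4% ≤ 95%; employment 41 ≥ 6 mo → does not qualify.

Neither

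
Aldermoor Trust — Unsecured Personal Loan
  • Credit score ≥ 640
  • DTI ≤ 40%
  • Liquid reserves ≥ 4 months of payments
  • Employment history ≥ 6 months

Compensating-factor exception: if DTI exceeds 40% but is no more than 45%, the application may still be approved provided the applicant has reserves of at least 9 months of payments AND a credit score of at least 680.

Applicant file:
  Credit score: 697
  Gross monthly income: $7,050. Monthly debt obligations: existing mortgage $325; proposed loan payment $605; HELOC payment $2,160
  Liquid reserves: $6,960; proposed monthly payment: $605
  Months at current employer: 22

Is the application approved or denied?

Approved

Credit score 697 ≥ 640 (meets base)
Total debts = (325 + 605 + 2,160) = 3,090. DTI: 3,090 ÷ 7,050 = 43.8%, over the 40% base limit.
Liquid reserves cover 6,960/605 = 11.5 months — ≥ 4 required
Employment 22 ≥ 6 months
43.8% falls in the override range (40%–45%), so the compensating-factor test applies.
Override check — reserves: 11.5 mo (ok); score: 697 (ok).
Both compensating conditions met → exception applies.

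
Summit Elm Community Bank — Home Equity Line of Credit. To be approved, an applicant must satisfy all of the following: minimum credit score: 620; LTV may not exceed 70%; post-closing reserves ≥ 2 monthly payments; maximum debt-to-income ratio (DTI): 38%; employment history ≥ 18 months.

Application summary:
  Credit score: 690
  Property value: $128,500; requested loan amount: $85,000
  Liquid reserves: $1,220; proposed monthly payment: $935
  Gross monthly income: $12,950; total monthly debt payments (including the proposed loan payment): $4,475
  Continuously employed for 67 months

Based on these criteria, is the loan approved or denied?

Credit score 690 ≥ 620 (meets)
LTV = 85,000/128,500 = 66.1% ≤ 70%
Liquid reserves cover 1,220/935 = 1.3 months — < 2 required
Debt-to-income = 4,475/12,950 = 34.6% — meets 38% limit
Employment 67 ≥ 18 months
Fails on reserves.

Denied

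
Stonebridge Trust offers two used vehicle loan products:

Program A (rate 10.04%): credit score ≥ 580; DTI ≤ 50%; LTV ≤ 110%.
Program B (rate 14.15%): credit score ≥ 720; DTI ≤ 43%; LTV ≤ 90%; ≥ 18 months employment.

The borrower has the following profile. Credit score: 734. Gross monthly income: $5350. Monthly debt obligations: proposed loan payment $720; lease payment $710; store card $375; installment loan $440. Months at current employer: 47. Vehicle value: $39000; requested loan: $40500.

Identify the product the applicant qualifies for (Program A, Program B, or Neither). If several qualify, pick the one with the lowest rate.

Program A

Total debts = (720 + 710 + 375 + 440) = 2,245; DTI = 2,245/5,350 = 42%.
LTV = 40,500/39,000 = 103.8%.
Program A: score 734 ≥ 580; DTI 42% ≤ 50%; LTV 103.8% ≤ 110% → qualifies.
Program B: score 734 ≥ 720; DTI 42% ≤ 43%; LTV 103.8% > 90%; employment 47 ≥ 18 mo → does not qualify.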